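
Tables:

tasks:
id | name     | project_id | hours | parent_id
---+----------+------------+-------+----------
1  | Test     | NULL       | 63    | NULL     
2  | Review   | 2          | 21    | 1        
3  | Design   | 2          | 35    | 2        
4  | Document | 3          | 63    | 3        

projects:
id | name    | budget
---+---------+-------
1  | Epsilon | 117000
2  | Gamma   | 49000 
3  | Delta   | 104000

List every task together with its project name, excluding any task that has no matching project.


INNER JOIN keeps only tasks rows whose project_id matches an id in projects. Walk through each task:
  - task 1 (Test): project_id=NULL, no match -> dropped
  - task 2 (Review): project_id=2 -> matches Gamma
  - task 3 (Design): project_id=2 -> matches Gamma
  - task 4 (Document): project_id=3 -> matches Delta
So 1 of 4 rows is dropped.

SQL:
SELECT a.name, b.name AS project
FROM tasks a
INNER JOIN projects b ON a.project_id = b.id

Result:
name     | project
---------+--------
Review   | Gamma  
Design   | Gamma  
Document | Delta  


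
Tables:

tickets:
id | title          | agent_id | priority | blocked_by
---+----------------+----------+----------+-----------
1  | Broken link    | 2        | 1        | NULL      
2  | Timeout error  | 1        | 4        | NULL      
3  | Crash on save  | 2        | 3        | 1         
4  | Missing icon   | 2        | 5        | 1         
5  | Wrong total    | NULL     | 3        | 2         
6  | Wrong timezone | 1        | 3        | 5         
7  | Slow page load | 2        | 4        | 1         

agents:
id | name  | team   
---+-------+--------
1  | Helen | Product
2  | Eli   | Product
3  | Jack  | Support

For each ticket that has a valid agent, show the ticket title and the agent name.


INNER JOIN keeps only tickets rows whose agent_id matches an id in agents. Walk through each ticket:
  - ticket 1 (Broken link): agent_id=2 -> matches Eli
  - ticket 2 (Timeout error): agent_id=1 -> matches Helen
  - ticket 3 (Crash on save): agent_id=2 -> matches Eli
  - ticket 4 (Missing icon): agent_id=2 -> matches Eli
  - ticket 5 (Wrong total): agent_id=NULL, no match -> dropped
  - ticket 6 (Wrong timezone): agent_id=1 -> matches Helen
  - ticket 7 (Slow page load): agent_id=2 -> matches Eli
So 1 of 7 rows is dropped.

SQL:
SELECT a.title, b.name AS agent
FROM tickets a
INNER JOIN agents b ON a.agent_id = b.id

Result:
title          | agent
---------------+------
Broken link    | Eli  
Timeout error  | Helen
Crash on save  | Eli  
Missing icon   | Eli  
Wrong timezone | Helen
Slow page load | Eli  


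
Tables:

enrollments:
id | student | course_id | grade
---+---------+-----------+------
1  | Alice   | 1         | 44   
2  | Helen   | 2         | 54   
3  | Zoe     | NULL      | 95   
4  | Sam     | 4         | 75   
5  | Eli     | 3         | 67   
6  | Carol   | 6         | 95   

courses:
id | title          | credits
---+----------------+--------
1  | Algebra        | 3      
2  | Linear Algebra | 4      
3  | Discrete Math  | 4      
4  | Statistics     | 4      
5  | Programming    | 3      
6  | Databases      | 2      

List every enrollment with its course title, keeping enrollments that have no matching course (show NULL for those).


LEFT JOIN keeps every row from enrollments (the left table); where course_id has no match in courses, the course columns become NULL. Walk through each enrollment:
  - enrollment 1 (Alice): course_id=1 -> matches Algebra
  - enrollment 2 (Helen): course_id=2 -> matches Linear Algebra
  - enrollment 3 (Zoe): course_id=NULL, no match -> kept with NULL
  - enrollment 4 (Sam): course_id=4 -> matches Statistics
  - enrollment 5 (Eli): course_id=3 -> matches Discrete Math
  - enrollment 6 (Carol): course_id=6 -> matches Databases
All 6 rows appear; 1 has NULL course.

SQL:
SELECT a.student, b.title AS course
FROM enrollments a
LEFT JOIN courses b ON a.course_id = b.id

Result:
student | course        
--------+---------------
Alice   | Algebra       
Helen   | Linear Algebra
Zoe     | NULL          
Sam     | Statistics    
Eli     | Discrete Math 
Carol   | Databases     


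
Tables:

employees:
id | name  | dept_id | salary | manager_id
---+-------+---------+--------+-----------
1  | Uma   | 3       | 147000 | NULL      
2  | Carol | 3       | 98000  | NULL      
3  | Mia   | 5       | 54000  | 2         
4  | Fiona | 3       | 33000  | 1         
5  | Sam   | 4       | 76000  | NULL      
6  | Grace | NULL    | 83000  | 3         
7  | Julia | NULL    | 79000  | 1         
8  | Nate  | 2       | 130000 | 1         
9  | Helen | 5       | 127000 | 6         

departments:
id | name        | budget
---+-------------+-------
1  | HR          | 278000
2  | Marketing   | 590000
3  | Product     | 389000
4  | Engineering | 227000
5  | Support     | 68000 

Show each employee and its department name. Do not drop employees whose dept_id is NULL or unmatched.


LEFT JOIN keeps every row from employees (the left table); where dept_id has no match in departments, the department columns become NULL. Walk through each employee:
  - employee 1 (Uma): dept_id=3 -> matches Product
  - employee 2 (Carol): dept_id=3 -> matches Product
  - employee 3 (Mia): dept_id=5 -> matches Support
  - employee 4 (Fiona): dept_id=3 -> matches Product
  - employee 5 (Sam): dept_id=4 -> matches Engineering
  - employee 6 (Grace): dept_id=NULL, no match -> kept with NULL
  - employee 7 (Julia): dept_id=NULL, no match -> kept with NULL
  - employee 8 (Nate): dept_id=2 -> matches Marketing
  - employee 9 (Helen): dept_id=5 -> matches Support
All 9 rows appear; 2 have NULL department.

SQL:
SELECT a.name, b.name AS department
FROM employees a
LEFT JOIN departments b ON a.dept_id = b.id

Result:
name  | department 
------+------------
Uma   | Product    
Carol | Product    
Mia   | Support    
Fiona | Product    
Sam   | Engineering
Grace | NULL       
Julia | NULL       
Nate  | Marketing  
Helen | Support    


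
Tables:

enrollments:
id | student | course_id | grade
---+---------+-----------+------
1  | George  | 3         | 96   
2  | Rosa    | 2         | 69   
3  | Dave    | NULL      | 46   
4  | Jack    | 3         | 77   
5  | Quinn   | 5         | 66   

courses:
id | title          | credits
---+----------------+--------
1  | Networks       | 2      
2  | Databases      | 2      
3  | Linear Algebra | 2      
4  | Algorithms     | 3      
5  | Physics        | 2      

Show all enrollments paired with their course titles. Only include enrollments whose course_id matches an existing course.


INNER JOIN keeps only enrollments rows whose course_id matches an id in courses. Walk through each enrollment:
  - enrollment 1 (George): course_id=3 -> matches Linear Algebra
  - enrollment 2 (Rosa): course_id=2 -> matches Databases
  - enrollment 3 (Dave): course_id=NULL, no match -> dropped
  - enrollment 4 (Jack): course_id=3 -> matches Linear Algebra
  - enrollment 5 (Quinn): course_id=5 -> matches Physics
So 1 of 5 rows is dropped.

SQL:
SELECT a.student, b.title AS course
FROM enrollments a
INNER JOIN courses b ON a.course_id = b.id

Result:
student | course        
--------+---------------
George  | Linear Algebra
Rosa    | Databases     
Jack    | Linear Algebra
Quinn   | Physics       


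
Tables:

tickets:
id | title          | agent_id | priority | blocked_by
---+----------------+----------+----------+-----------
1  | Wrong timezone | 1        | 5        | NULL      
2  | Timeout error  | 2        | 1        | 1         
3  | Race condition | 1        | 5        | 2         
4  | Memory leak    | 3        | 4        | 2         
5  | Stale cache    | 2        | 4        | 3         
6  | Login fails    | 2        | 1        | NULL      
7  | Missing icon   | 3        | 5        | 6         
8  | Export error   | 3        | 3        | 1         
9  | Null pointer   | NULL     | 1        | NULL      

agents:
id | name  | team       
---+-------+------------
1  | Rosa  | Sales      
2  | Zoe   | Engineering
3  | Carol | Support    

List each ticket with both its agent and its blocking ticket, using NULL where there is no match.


Two LEFT JOINs from the same base table tickets: one to agents via agent_id, one to tickets itself via blocked_by. Both are LEFT so every ticket is preserved.
Match against agents:
  - ticket 1 (Wrong timezone): agent_id=1 -> matches Rosa
  - ticket 2 (Timeout error): agent_id=2 -> matches Zoe
  - ticket 3 (Race condition): agent_id=1 -> matches Rosa
  - ticket 4 (Memory leak): agent_id=3 -> matches Carol
  - ticket 5 (Stale cache): agent_id=2 -> matches Zoe
  - ticket 6 (Login fails): agent_id=2 -> matches Zoe
  - ticket 7 (Missing icon): agent_id=3 -> matches Carol
  - ticket 8 (Export error): agent_id=3 -> matches Carol
  - ticket 9 (Null pointer): agent_id=NULL, no match -> kept with NULL
Match against tickets (self):
  - ticket 1 (Wrong timezone): blocked_by=NULL -> NULL
  - ticket 2 (Timeout error): blocked_by=1 -> Wrong timezone
  - ticket 3 (Race condition): blocked_by=2 -> Timeout error
  - ticket 4 (Memory leak): blocked_by=2 -> Timeout error
  - ticket 5 (Stale cache): blocked_by=3 -> Race condition
  - ticket 6 (Login fails): blocked_by=NULL -> NULL
  - ticket 7 (Missing icon): blocked_by=6 -> Login fails
  - ticket 8 (Export error): blocked_by=1 -> Wrong timezone
  - ticket 9 (Null pointer): blocked_by=NULL -> NULL

SQL:
SELECT a.title, b.name AS agent, c.title AS blocked_by
FROM tickets a
LEFT JOIN agents b ON a.agent_id = b.id
LEFT JOIN tickets c ON a.blocked_by = c.id

Result:
title          | agent | blocked_by    
---------------+-------+---------------
Wrong timezone | Rosa  | NULL          
Timeout error  | Zoe   | Wrong timezone
Race condition | Rosa  | Timeout error 
Memory leak    | Carol | Timeout error 
Stale cache    | Zoe   | Race condition
Login fails    | Zoe   | NULL          
Missing icon   | Carol | Login fails   
Export error   | Carol | Wrong timezone
Null pointer   | NULL  | NULL          


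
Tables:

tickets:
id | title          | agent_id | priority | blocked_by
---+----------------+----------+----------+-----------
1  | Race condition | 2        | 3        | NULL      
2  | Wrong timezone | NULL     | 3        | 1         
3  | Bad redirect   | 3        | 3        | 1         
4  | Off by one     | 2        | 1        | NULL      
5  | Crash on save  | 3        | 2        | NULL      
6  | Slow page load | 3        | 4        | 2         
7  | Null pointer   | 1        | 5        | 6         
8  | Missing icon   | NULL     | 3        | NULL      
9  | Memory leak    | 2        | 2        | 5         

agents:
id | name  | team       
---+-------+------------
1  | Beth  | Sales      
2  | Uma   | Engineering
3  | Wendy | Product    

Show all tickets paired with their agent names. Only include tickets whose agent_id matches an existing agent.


INNER JOIN keeps only tickets rows whose agent_id matches an id in agents. Walk through each ticket:
  - ticket 1 (Race condition): agent_id=2 -> matches Uma
  - ticket 2 (Wrong timezone): agent_id=NULL, no match -> dropped
  - ticket 3 (Bad redirect): agent_id=3 -> matches Wendy
  - ticket 4 (Off by one): agent_id=2 -> matches Uma
  - ticket 5 (Crash on save): agent_id=3 -> matches Wendy
  - ticket 6 (Slow page load): agent_id=3 -> matches Wendy
  - ticket 7 (Null pointer): agent_id=1 -> matches Beth
  - ticket 8 (Missing icon): agent_id=NULL, no match -> dropped
  - ticket 9 (Memory leak): agent_id=2 -> matches Uma
So 2 of 9 rows are dropped.

SQL:
SELECT a.title, b.name AS agent
FROM tickets a
INNER JOIN agents b ON a.agent_id = b.id

Result:
title          | agent
---------------+------
Race condition | Uma  
Bad redirect   | Wendy
Off by one     | Uma  
Crash on save  | Wendy
Slow page load | Wendy
Null pointer   | Beth 
Memory leak    | Uma  


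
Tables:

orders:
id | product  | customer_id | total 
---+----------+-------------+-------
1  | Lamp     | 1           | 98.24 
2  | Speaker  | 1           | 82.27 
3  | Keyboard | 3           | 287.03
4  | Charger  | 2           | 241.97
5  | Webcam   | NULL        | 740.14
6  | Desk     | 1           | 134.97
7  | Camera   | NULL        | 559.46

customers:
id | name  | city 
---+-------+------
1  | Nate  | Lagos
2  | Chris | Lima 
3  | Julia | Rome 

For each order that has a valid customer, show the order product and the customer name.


INNER JOIN keeps only orders rows whose customer_id matches an id in customers. Walk through each order:
  - order 1 (Lamp): customer_id=1 -> matches Nate
  - order 2 (Speaker): customer_id=1 -> matches Nate
  - order 3 (Keyboard): customer_id=3 -> matches Julia
  - order 4 (Charger): customer_id=2 -> matches Chris
  - order 5 (Webcam): customer_id=NULL, no match -> dropped
  - order 6 (Desk): customer_id=1 -> matches Nate
  - order 7 (Camera): customer_id=NULL, no match -> dropped
So 2 of 7 rows are dropped.

SQL:
SELECT a.product, b.name AS customer
FROM orders a
INNER JOIN customers b ON a.customer_id = b.id

Result:
product  | customer
---------+---------
Lamp     | Nate    
Speaker  | Nate    
Keyboard | Julia   
Charger  | Chris   
Desk     | Nate    


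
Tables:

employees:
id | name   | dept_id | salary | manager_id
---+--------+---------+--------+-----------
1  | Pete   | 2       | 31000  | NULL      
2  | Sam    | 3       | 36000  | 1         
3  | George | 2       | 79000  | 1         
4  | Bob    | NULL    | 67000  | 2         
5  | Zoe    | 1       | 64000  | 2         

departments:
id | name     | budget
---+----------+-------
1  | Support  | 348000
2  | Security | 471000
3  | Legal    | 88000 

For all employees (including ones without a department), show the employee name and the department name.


LEFT JOIN keeps every row from employees (the left table); where dept_id has no match in departments, the department columns become NULL. Walk through each employee:
  - employee 1 (Pete): dept_id=2 -> matches Security
  - employee 2 (Sam): dept_id=3 -> matches Legal
  - employee 3 (George): dept_id=2 -> matches Security
  - employee 4 (Bob): dept_id=NULL, no match -> kept with NULL
  - employee 5 (Zoe): dept_id=1 -> matches Support
All 5 rows appear; 1 has NULL department.

SQL:
SELECT a.name, b.name AS department
FROM employees a
LEFT JOIN departments b ON a.dept_id = b.id

Result:
name   | department
-------+-----------
Pete   | Security  
Sam    | Legal     
George | Security  
Bob    | NULL      
Zoe    | Support   


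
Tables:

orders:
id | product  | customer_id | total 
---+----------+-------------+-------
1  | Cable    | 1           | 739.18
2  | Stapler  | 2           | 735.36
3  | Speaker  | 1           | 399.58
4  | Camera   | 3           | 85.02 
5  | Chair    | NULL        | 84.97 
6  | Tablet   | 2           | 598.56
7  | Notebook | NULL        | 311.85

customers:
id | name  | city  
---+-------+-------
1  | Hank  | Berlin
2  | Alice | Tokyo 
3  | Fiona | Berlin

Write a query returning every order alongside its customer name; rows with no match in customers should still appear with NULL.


LEFT JOIN keeps every row from orders (the left table); where customer_id has no match in customers, the customer columns become NULL. Walk through each order:
  - order 1 (Cable): customer_id=1 -> matches Hank
  - order 2 (Stapler): customer_id=2 -> matches Alice
  - order 3 (Speaker): customer_id=1 -> matches Hank
  - order 4 (Camera): customer_id=3 -> matches Fiona
  - order 5 (Chair): customer_id=NULL, no match -> kept with NULL
  - order 6 (Tablet): customer_id=2 -> matches Alice
  - order 7 (Notebook): customer_id=NULL, no match -> kept with NULL
All 7 rows appear; 2 have NULL customer.

SQL:
SELECT a.product, b.name AS customer
FROM orders a
LEFT JOIN customers b ON a.customer_id = b.id

Result:
product  | customer
---------+---------
Cable    | Hank    
Stapler  | Alice   
Speaker  | Hank    
Camera   | Fiona   
Chair    | NULL    
Tablet   | Alice   
Notebook | NULL    


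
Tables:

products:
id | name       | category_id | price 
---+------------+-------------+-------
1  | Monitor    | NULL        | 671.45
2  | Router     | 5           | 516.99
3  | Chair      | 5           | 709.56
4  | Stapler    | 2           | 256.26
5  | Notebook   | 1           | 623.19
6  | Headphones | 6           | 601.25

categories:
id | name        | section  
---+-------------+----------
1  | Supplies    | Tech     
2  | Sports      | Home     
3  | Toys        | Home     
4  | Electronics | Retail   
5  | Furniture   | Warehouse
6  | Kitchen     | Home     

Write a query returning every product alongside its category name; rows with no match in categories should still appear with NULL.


LEFT JOIN keeps every row from products (the left table); where category_id has no match in categories, the category columns become NULL. Walk through each product:
  - product 1 (Monitor): category_id=NULL, no match -> kept with NULL
  - product 2 (Router): category_id=5 -> matches Furniture
  - product 3 (Chair): category_id=5 -> matches Furniture
  - product 4 (Stapler): category_id=2 -> matches Sports
  - product 5 (Notebook): category_id=1 -> matches Supplies
  - product 6 (Headphones): category_id=6 -> matches Kitchen
All 6 rows appear; 1 has NULL category.

SQL:
SELECT a.name, b.name AS category
FROM products a
LEFT JOIN categories b ON a.category_id = b.id

Result:
name       | category 
-----------+----------
Monitor    | NULL     
Router     | Furniture
Chair      | Furniture
Stapler    | Sports   
Notebook   | Supplies 
Headphones | Kitchen  


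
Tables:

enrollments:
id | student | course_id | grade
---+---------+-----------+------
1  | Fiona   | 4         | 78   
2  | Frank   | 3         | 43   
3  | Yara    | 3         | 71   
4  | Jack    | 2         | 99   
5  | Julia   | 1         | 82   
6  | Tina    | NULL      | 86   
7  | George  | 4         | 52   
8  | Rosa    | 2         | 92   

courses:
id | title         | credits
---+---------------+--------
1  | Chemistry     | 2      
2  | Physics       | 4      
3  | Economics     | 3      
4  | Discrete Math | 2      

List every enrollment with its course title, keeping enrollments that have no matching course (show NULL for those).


LEFT JOIN keeps every row from enrollments (the left table); where course_id has no match in courses, the course columns become NULL. Walk through each enrollment:
  - enrollment 1 (Fiona): course_id=4 -> matches Discrete Math
  - enrollment 2 (Frank): course_id=3 -> matches Economics
  - enrollment 3 (Yara): course_id=3 -> matches Economics
  - enrollment 4 (Jack): course_id=2 -> matches Physics
  - enrollment 5 (Julia): course_id=1 -> matches Chemistry
  - enrollment 6 (Tina): course_id=NULL, no match -> kept with NULL
  - enrollment 7 (George): course_id=4 -> matches Discrete Math
  - enrollment 8 (Rosa): course_id=2 -> matches Physics
All 8 rows appear; 1 has NULL course.

SQL:
SELECT a.student, b.title AS course
FROM enrollments a
LEFT JOIN courses b ON a.course_id = b.id

Result:
student | course       
--------+--------------
Fiona   | Discrete Math
Frank   | Economics    
Yara    | Economics    
Jack    | Physics      
Julia   | Chemistry    
Tina    | NULL         
George  | Discrete Math
Rosa    | Physics      


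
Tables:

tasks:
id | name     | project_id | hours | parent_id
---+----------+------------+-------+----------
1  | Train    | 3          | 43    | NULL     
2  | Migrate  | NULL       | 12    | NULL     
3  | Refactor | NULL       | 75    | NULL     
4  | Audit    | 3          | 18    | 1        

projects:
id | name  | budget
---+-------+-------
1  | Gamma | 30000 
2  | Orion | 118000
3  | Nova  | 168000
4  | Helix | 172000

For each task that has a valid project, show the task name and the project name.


INNER JOIN keeps only tasks rows whose project_id matches an id in projects. Walk through each task:
  - task 1 (Train): project_id=3 -> matches Nova
  - task 2 (Migrate): project_id=NULL, no match -> dropped
  - task 3 (Refactor): project_id=NULL, no match -> dropped
  - task 4 (Audit): project_id=3 -> matches Nova
So 2 of 4 rows are dropped.

SQL:
SELECT a.name, b.name AS project
FROM tasks a
INNER JOIN projects b ON a.project_id = b.id

Result:
name  | project
------+--------
Train | Nova   
Audit | Nova   


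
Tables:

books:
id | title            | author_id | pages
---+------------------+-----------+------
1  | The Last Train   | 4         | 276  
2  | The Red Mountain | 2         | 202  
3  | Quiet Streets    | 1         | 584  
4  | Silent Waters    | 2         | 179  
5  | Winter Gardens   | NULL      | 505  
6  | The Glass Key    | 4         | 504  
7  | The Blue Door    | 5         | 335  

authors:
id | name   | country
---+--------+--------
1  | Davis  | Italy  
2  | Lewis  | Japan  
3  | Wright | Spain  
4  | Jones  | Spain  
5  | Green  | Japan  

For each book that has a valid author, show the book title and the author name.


INNER JOIN keeps only books rows whose author_id matches an id in authors. Walk through each book:
  - book 1 (The Last Train): author_id=4 -> matches Jones
  - book 2 (The Red Mountain): author_id=2 -> matches Lewis
  - book 3 (Quiet Streets): author_id=1 -> matches Davis
  - book 4 (Silent Waters): author_id=2 -> matches Lewis
  - book 5 (Winter Gardens): author_id=NULL, no match -> dropped
  - book 6 (The Glass Key): author_id=4 -> matches Jones
  - book 7 (The Blue Door): author_id=5 -> matches Green
So 1 of 7 rows is dropped.

SQL:
SELECT a.title, b.name AS author
FROM books a
INNER JOIN authors b ON a.author_id = b.id

Result:
title            | author
-----------------+-------
The Last Train   | Jones 
The Red Mountain | Lewis 
Quiet Streets    | Davis 
Silent Waters    | Lewis 
The Glass Key    | Jones 
The Blue Door    | Green 


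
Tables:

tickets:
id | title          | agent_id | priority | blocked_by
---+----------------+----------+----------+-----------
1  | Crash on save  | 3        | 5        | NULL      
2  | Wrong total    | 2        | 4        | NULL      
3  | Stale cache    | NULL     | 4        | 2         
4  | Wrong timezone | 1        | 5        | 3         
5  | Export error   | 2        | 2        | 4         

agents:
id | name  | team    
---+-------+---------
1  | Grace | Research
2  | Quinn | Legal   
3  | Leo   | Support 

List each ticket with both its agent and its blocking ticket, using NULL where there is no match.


Two LEFT JOINs from the same base table tickets: one to agents via agent_id, one to tickets itself via blocked_by. Both are LEFT so every ticket is preserved.
Match against agents:
  - ticket 1 (Crash on save): agent_id=3 -> matches Leo
  - ticket 2 (Wrong total): agent_id=2 -> matches Quinn
  - ticket 3 (Stale cache): agent_id=NULL, no match -> kept with NULL
  - ticket 4 (Wrong timezone): agent_id=1 -> matches Grace
  - ticket 5 (Export error): agent_id=2 -> matches Quinn
Match against tickets (self):
  - ticket 1 (Crash on save): blocked_by=NULL -> NULL
  - ticket 2 (Wrong total): blocked_by=NULL -> NULL
  - ticket 3 (Stale cache): blocked_by=2 -> Wrong total
  - ticket 4 (Wrong timezone): blocked_by=3 -> Stale cache
  - ticket 5 (Export error): blocked_by=4 -> Wrong timezone

SQL:
SELECT a.title, b.name AS agent, c.title AS blocked_by
FROM tickets a
LEFT JOIN agents b ON a.agent_id = b.id
LEFT JOIN tickets c ON a.blocked_by = c.id

Result:
title          | agent | blocked_by    
---------------+-------+---------------
Crash on save  | Leo   | NULL          
Wrong total    | Quinn | NULL          
Stale cache    | NULL  | Wrong total   
Wrong timezone | Grace | Stale cache   
Export error   | Quinn | Wrong timezone


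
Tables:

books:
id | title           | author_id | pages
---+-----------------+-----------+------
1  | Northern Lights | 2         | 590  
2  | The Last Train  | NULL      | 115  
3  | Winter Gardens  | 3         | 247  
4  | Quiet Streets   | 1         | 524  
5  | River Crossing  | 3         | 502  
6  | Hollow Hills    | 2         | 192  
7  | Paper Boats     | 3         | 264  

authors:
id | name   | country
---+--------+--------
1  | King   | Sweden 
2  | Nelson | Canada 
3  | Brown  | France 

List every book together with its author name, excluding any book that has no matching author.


INNER JOIN keeps only books rows whose author_id matches an id in authors. Walk through each book:
  - book 1 (Northern Lights): author_id=2 -> matches Nelson
  - book 2 (The Last Train): author_id=NULL, no match -> dropped
  - book 3 (Winter Gardens): author_id=3 -> matches Brown
  - book 4 (Quiet Streets): author_id=1 -> matches King
  - book 5 (River Crossing): author_id=3 -> matches Brown
  - book 6 (Hollow Hills): author_id=2 -> matches Nelson
  - book 7 (Paper Boats): author_id=3 -> matches Brown
So 1 of 7 rows is dropped.

SQL:
SELECT a.title, b.name AS author
FROM books a
INNER JOIN authors b ON a.author_id = b.id

Result:
title           | author
----------------+-------
Northern Lights | Nelson
Winter Gardens  | Brown 
Quiet Streets   | King  
River Crossing  | Brown 
Hollow Hills    | Nelson
Paper Boats     | Brown 


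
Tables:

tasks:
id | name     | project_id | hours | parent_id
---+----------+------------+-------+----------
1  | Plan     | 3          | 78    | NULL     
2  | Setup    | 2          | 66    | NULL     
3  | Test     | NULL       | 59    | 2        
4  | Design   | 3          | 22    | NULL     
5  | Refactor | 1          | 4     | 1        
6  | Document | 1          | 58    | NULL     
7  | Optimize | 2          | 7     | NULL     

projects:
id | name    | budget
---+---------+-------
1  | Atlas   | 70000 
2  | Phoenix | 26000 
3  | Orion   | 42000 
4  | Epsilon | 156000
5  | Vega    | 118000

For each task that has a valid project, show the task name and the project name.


INNER JOIN keeps only tasks rows whose project_id matches an id in projects. Walk through each task:
  - task 1 (Plan): project_id=3 -> matches Orion
  - task 2 (Setup): project_id=2 -> matches Phoenix
  - task 3 (Test): project_id=NULL, no match -> dropped
  - task 4 (Design): project_id=3 -> matches Orion
  - task 5 (Refactor): project_id=1 -> matches Atlas
  - task 6 (Document): project_id=1 -> matches Atlas
  - task 7 (Optimize): project_id=2 -> matches Phoenix
So 1 of 7 rows is dropped.

SQL:
SELECT a.name, b.name AS project
FROM tasks a
INNER JOIN projects b ON a.project_id = b.id

Result:
name     | project
---------+--------
Plan     | Orion  
Setup    | Phoenix
Design   | Orion  
Refactor | Atlas  
Document | Atlas  
Optimize | Phoenix


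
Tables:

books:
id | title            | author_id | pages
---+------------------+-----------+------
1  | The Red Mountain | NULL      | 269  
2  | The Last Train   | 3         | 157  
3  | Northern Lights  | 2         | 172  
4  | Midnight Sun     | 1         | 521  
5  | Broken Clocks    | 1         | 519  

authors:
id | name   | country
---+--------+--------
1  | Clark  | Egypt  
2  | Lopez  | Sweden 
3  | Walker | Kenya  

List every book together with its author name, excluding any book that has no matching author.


INNER JOIN keeps only books rows whose author_id matches an id in authors. Walk through each book:
  - book 1 (The Red Mountain): author_id=NULL, no match -> dropped
  - book 2 (The Last Train): author_id=3 -> matches Walker
  - book 3 (Northern Lights): author_id=2 -> matches Lopez
  - book 4 (Midnight Sun): author_id=1 -> matches Clark
  - book 5 (Broken Clocks): author_id=1 -> matches Clark
So 1 of 5 rows is dropped.

SQL:
SELECT a.title, b.name AS author
FROM books a
INNER JOIN authors b ON a.author_id = b.id

Result:
title           | author
----------------+-------
The Last Train  | Walker
Northern Lights | Lopez 
Midnight Sun    | Clark 
Broken Clocks   | Clark 


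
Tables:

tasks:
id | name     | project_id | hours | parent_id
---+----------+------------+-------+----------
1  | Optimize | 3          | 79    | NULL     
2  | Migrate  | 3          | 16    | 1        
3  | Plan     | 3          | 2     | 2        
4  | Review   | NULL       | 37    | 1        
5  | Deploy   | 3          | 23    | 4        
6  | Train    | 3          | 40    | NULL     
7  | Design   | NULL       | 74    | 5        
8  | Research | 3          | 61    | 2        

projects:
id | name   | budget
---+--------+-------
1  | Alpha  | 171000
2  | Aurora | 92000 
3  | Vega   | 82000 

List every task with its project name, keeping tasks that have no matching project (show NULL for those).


LEFT JOIN keeps every row from tasks (the left table); where project_id has no match in projects, the project columns become NULL. Walk through each task:
  - task 1 (Optimize): project_id=3 -> matches Vega
  - task 2 (Migrate): project_id=3 -> matches Vega
  - task 3 (Plan): project_id=3 -> matches Vega
  - task 4 (Review): project_id=NULL, no match -> kept with NULL
  - task 5 (Deploy): project_id=3 -> matches Vega
  - task 6 (Train): project_id=3 -> matches Vega
  - task 7 (Design): project_id=NULL, no match -> kept with NULL
  - task 8 (Research): project_id=3 -> matches Vega
All 8 rows appear; 2 have NULL project.

SQL:
SELECT a.name, b.name AS project
FROM tasks a
LEFT JOIN projects b ON a.project_id = b.id

Result:
name     | project
---------+--------
Optimize | Vega   
Migrate  | Vega   
Plan     | Vega   
Review   | NULL   
Deploy   | Vega   
Train    | Vega   
Design   | NULL   
Research | Vega   


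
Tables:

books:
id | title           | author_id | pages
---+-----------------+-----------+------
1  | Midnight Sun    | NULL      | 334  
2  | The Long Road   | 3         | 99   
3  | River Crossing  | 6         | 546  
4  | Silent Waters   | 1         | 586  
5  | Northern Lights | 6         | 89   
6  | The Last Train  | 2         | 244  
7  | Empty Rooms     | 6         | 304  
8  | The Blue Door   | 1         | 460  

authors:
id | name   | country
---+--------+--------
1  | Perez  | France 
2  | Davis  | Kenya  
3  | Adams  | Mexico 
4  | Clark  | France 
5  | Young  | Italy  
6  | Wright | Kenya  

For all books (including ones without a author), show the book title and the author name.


LEFT JOIN keeps every row from books (the left table); where author_id has no match in authors, the author columns become NULL. Walk through each book:
  - book 1 (Midnight Sun): author_id=NULL, no match -> kept with NULL
  - book 2 (The Long Road): author_id=3 -> matches Adams
  - book 3 (River Crossing): author_id=6 -> matches Wright
  - book 4 (Silent Waters): author_id=1 -> matches Perez
  - book 5 (Northern Lights): author_id=6 -> matches Wright
  - book 6 (The Last Train): author_id=2 -> matches Davis
  - book 7 (Empty Rooms): author_id=6 -> matches Wright
  - book 8 (The Blue Door): author_id=1 -> matches Perez
All 8 rows appear; 1 has NULL author.

SQL:
SELECT a.title, b.name AS author
FROM books a
LEFT JOIN authors b ON a.author_id = b.id

Result:
title           | author
----------------+-------
Midnight Sun    | NULL  
The Long Road   | Adams 
River Crossing  | Wright
Silent Waters   | Perez 
Northern Lights | Wright
The Last Train  | Davis 
Empty Rooms     | Wright
The Blue Door   | Perez 


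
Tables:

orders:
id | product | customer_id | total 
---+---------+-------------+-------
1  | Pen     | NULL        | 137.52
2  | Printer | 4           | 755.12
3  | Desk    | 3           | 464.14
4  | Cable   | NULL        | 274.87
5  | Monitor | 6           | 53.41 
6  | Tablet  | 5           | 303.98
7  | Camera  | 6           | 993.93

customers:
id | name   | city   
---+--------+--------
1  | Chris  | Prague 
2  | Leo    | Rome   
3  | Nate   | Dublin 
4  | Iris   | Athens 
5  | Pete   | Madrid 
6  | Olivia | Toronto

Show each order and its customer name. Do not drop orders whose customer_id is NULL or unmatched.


LEFT JOIN keeps every row from orders (the left table); where customer_id has no match in customers, the customer columns become NULL. Walk through each order:
  - order 1 (Pen): customer_id=NULL, no match -> kept with NULL
  - order 2 (Printer): customer_id=4 -> matches Iris
  - order 3 (Desk): customer_id=3 -> matches Nate
  - order 4 (Cable): customer_id=NULL, no match -> kept with NULL
  - order 5 (Monitor): customer_id=6 -> matches Olivia
  - order 6 (Tablet): customer_id=5 -> matches Pete
  - order 7 (Camera): customer_id=6 -> matches Olivia
All 7 rows appear; 2 have NULL customer.

SQL:
SELECT a.product, b.name AS customer
FROM orders a
LEFT JOIN customers b ON a.customer_id = b.id

Result:
product | customer
--------+---------
Pen     | NULL    
Printer | Iris    
Desk    | Nate    
Cable   | NULL    
Monitor | Olivia  
Tablet  | Pete    
Camera  | Olivia  


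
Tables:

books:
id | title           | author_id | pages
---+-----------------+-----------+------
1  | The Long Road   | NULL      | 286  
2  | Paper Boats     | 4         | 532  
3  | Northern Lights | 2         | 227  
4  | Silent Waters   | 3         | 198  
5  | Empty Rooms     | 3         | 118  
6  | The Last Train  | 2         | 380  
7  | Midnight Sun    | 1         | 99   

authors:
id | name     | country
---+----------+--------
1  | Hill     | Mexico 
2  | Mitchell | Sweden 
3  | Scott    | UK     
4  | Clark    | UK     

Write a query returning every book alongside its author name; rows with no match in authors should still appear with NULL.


LEFT JOIN keeps every row from books (the left table); where author_id has no match in authors, the author columns become NULL. Walk through each book:
  - book 1 (The Long Road): author_id=NULL, no match -> kept with NULL
  - book 2 (Paper Boats): author_id=4 -> matches Clark
  - book 3 (Northern Lights): author_id=2 -> matches Mitchell
  - book 4 (Silent Waters): author_id=3 -> matches Scott
  - book 5 (Empty Rooms): author_id=3 -> matches Scott
  - book 6 (The Last Train): author_id=2 -> matches Mitchell
  - book 7 (Midnight Sun): author_id=1 -> matches Hill
All 7 rows appear; 1 has NULL author.

SQL:
SELECT a.title, b.name AS author
FROM books a
LEFT JOIN authors b ON a.author_id = b.id

Result:
title           | author  
----------------+---------
The Long Road   | NULL    
Paper Boats     | Clark   
Northern Lights | Mitchell
Silent Waters   | Scott   
Empty Rooms     | Scott   
The Last Train  | Mitchell
Midnight Sun    | Hill    


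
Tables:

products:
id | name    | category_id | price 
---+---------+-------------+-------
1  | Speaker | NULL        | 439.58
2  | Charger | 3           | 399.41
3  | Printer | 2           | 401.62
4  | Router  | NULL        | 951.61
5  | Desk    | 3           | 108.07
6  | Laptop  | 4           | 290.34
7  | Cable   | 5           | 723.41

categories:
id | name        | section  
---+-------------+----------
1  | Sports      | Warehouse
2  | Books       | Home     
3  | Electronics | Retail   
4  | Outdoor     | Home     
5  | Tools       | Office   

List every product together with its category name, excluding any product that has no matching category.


INNER JOIN keeps only products rows whose category_id matches an id in categories. Walk through each product:
  - product 1 (Speaker): category_id=NULL, no match -> dropped
  - product 2 (Charger): category_id=3 -> matches Electronics
  - product 3 (Printer): category_id=2 -> matches Books
  - product 4 (Router): category_id=NULL, no match -> dropped
  - product 5 (Desk): category_id=3 -> matches Electronics
  - product 6 (Laptop): category_id=4 -> matches Outdoor
  - product 7 (Cable): category_id=5 -> matches Tools
So 2 of 7 rows are dropped.

SQL:
SELECT a.name, b.name AS category
FROM products a
INNER JOIN categories b ON a.category_id = b.id

Result:
name    | category   
--------+------------
Charger | Electronics
Printer | Books      
Desk    | Electronics
Laptop  | Outdoor    
Cable   | Tools      


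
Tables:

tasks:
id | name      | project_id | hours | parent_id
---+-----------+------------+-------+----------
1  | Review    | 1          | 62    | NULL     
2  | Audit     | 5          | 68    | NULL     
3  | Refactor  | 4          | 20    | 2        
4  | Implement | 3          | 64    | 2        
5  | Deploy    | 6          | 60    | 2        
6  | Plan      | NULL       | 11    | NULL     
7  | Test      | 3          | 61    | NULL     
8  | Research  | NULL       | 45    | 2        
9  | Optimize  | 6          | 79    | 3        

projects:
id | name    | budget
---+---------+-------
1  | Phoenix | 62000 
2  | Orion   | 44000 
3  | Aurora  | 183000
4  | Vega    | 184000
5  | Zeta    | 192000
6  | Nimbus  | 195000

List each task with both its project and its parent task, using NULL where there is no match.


Two LEFT JOINs from the same base table tasks: one to projects via project_id, one to tasks itself via parent_id. Both are LEFT so every task is preserved.
Match against projects:
  - task 1 (Review): project_id=1 -> matches Phoenix
  - task 2 (Audit): project_id=5 -> matches Zeta
  - task 3 (Refactor): project_id=4 -> matches Vega
  - task 4 (Implement): project_id=3 -> matches Aurora
  - task 5 (Deploy): project_id=6 -> matches Nimbus
  - task 6 (Plan): project_id=NULL, no match -> kept with NULL
  - task 7 (Test): project_id=3 -> matches Aurora
  - task 8 (Research): project_id=NULL, no match -> kept with NULL
  - task 9 (Optimize): project_id=6 -> matches Nimbus
Match against tasks (self):
  - task 1 (Review): parent_id=NULL -> NULL
  - task 2 (Audit): parent_id=NULL -> NULL
  - task 3 (Refactor): parent_id=2 -> Audit
  - task 4 (Implement): parent_id=2 -> Audit
  - task 5 (Deploy): parent_id=2 -> Audit
  - task 6 (Plan): parent_id=NULL -> NULL
  - task 7 (Test): parent_id=NULL -> NULL
  - task 8 (Research): parent_id=2 -> Audit
  - task 9 (Optimize): parent_id=3 -> Refactor

SQL:
SELECT a.name, b.name AS project, c.name AS parent
FROM tasks a
LEFT JOIN projects b ON a.project_id = b.id
LEFT JOIN tasks c ON a.parent_id = c.id

Result:
name      | project | parent  
----------+---------+---------
Review    | Phoenix | NULL    
Audit     | Zeta    | NULL    
Refactor  | Vega    | Audit   
Implement | Aurora  | Audit   
Deploy    | Nimbus  | Audit   
Plan      | NULL    | NULL    
Test      | Aurora  | NULL    
Research  | NULL    | Audit   
Optimize  | Nimbus  | Refactor


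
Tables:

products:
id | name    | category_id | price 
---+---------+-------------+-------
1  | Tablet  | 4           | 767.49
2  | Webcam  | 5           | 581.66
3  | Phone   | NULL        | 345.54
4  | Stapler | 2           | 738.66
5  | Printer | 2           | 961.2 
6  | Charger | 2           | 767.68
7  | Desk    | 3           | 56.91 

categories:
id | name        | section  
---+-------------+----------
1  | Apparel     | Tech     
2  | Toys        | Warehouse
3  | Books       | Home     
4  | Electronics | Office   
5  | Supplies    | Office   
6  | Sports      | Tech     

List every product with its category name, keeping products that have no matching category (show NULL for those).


LEFT JOIN keeps every row from products (the left table); where category_id has no match in categories, the category columns become NULL. Walk through each product:
  - product 1 (Tablet): category_id=4 -> matches Electronics
  - product 2 (Webcam): category_id=5 -> matches Supplies
  - product 3 (Phone): category_id=NULL, no match -> kept with NULL
  - product 4 (Stapler): category_id=2 -> matches Toys
  - product 5 (Printer): category_id=2 -> matches Toys
  - product 6 (Charger): category_id=2 -> matches Toys
  - product 7 (Desk): category_id=3 -> matches Books
All 7 rows appear; 1 has NULL category.

SQL:
SELECT a.name, b.name AS category
FROM products a
LEFT JOIN categories b ON a.category_id = b.id

Result:
name    | category   
--------+------------
Tablet  | Electronics
Webcam  | Supplies   
Phone   | NULL       
Stapler | Toys       
Printer | Toys       
Charger | Toys       
Desk    | Books      


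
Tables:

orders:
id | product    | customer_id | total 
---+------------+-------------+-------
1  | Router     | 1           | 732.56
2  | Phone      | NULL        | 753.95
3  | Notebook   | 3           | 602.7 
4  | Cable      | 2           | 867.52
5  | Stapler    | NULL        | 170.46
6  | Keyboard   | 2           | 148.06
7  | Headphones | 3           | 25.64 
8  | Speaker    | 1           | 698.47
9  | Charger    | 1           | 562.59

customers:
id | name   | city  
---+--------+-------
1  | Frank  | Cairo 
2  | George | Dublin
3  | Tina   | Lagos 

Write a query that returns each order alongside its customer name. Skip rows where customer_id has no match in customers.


INNER JOIN keeps only orders rows whose customer_id matches an id in customers. Walk through each order:
  - order 1 (Router): customer_id=1 -> matches Frank
  - order 2 (Phone): customer_id=NULL, no match -> dropped
  - order 3 (Notebook): customer_id=3 -> matches Tina
  - order 4 (Cable): customer_id=2 -> matches George
  - order 5 (Stapler): customer_id=NULL, no match -> dropped
  - order 6 (Keyboard): customer_id=2 -> matches George
  - order 7 (Headphones): customer_id=3 -> matches Tina
  - order 8 (Speaker): customer_id=1 -> matches Frank
  - order 9 (Charger): customer_id=1 -> matches Frank
So 2 of 9 rows are dropped.

SQL:
SELECT a.product, b.name AS customer
FROM orders a
INNER JOIN customers b ON a.customer_id = b.id

Result:
product    | customer
-----------+---------
Router     | Frank   
Notebook   | Tina    
Cable      | George  
Keyboard   | George  
Headphones | Tina    
Speaker    | Frank   
Charger    | Frank   
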